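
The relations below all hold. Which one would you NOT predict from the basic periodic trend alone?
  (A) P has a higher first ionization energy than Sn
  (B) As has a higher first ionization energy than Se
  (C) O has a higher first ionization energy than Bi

The general trend: first ionization energy increases across a period and decreases down a group.
(A) P (period 3, group 15) vs Sn (period 5, group 14): the stated order agrees with the simple trend.
(B) As (period 4, group 15) vs Se (period 4, group 16): the stated order contradicts the simple trend.
(C) O (period 2, group 16) vs Bi (period 6, group 15): the stated order agrees with the simple trend.
The exception is (B): Se (4p⁴) ionizes more easily than half-filled As (4p³).

(B)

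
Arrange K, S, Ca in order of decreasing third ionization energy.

Ca > K > S

Consider each +2 ion: K²⁺ is already 1 electron into the core; S²⁺ still has 4 valence electrons; Ca²⁺ is the bare [Ar] core.
Pulling an electron out of a noble-gas core costs far more than removing a remaining valence electron, so K and Ca sit at the high end of IE_3.
Tabulated IE_3 (kJ/mol): K 4420, S 3357, Ca 4912.
Putting it together, IE_3: S < K < Ca.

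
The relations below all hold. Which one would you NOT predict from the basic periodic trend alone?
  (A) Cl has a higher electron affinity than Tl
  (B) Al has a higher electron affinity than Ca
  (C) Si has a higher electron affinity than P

(C)

The general trend: electron affinity increases across a period and decreases down a group.
(A) Cl (period 3, group 17) vs Tl (period 6, group 13): the stated order agrees with the simple trend.
(B) Al (period 3, group 13) vs Ca (period 4, group 2): the stated order agrees with the simple trend.
(C) Si (period 3, group 14) vs P (period 3, group 15): the stated order contradicts the simple trend.
The exception is (C): adding an electron to P's half-filled 3p³ is unfavourable, so Si (3p²) has the more exothermic EA.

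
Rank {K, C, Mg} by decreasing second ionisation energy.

K > C > Mg

The second ionization energy removes an electron from the +1 ion. For each element: K⁺ is the bare [Ar] core; C⁺ still has 3 valence electrons; Mg⁺ still has 1 valence electron.
Breaking into a closed-shell core is much more expensive than removing a leftover valence electron — K has the largest IE_2 here.
Valence configurations: C⁺ [He]2s²2p¹, Mg⁺ [Ne]3s¹.
The numbers (kJ/mol): K 3052, C 2353, Mg 1451.
Overall IE_2 order: Mg < C < K.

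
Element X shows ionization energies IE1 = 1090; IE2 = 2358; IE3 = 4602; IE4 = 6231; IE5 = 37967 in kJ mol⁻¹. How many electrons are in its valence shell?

4

Look for the largest jump between consecutive ionization energies: IE5/IE4 ≈ 6.1, far larger than any earlier ratio.
That jump marks the point where a core electron is being removed. So the atom has 4 valence electrons.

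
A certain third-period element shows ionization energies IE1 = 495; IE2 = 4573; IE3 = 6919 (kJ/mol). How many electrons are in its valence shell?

Look for the largest jump between consecutive ionization energies: IE2/IE1 ≈ 9.2, far larger than any earlier ratio.
That jump marks the point where a core electron is being removed. So the atom has 1 valence electron.

1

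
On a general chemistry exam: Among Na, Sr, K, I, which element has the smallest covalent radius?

I

Na is in period 3, group 1; K is in period 4, group 1; Sr is in period 5, group 2; I is in period 5, group 17.
Atomic radius shrinks across a period as nuclear charge pulls the same shell inward, and grows down a group as new shells are added.
Here both period and group differ, so the two effects have to be weighed against each other.
Na > I: the two effects oppose for this pair; the across-period effect wins (155 vs 133 pm).
Sr > Na: period and group pull opposite ways; the down-group shift dominates (185 vs 155 pm).
K > Sr: the two effects oppose for this pair; the across-period effect wins (196 vs 185 pm).
Approximate values (pm): Na 155, K 196, Sr 185, I 133.
The smallest covalent radius among these belongs to I.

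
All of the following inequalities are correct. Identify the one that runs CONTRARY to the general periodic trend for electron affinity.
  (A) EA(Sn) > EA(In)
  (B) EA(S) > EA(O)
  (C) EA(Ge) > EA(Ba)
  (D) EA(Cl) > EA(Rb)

The general trend: electron affinity increases across a period and decreases down a group.
(A) Sn (period 5, group 14) vs In (period 5, group 13): the stated order agrees with the simple trend.
(B) S (period 3, group 16) vs O (period 2, group 16): the stated order contradicts the simple trend.
(C) Ge (period 4, group 14) vs Ba (period 6, group 2): the stated order agrees with the simple trend.
(D) Cl (period 3, group 17) vs Rb (period 5, group 1): the stated order agrees with the simple trend.
The exception is (B): the compact 2p subshell of O repels the added electron more than S's larger 3p does.

(B)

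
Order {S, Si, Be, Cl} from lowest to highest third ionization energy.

Si, S, Cl, Be

After 2 electrons have been removed, what remains? S²⁺ still has 4 valence electrons; Si²⁺ still has 2 valence electrons; Be²⁺ is the bare [He] core; Cl²⁺ still has 5 valence electrons.
Pulling an electron out of a noble-gas core costs far more than removing a remaining valence electron, so Be sits at the high end of IE_3.
Valence configurations: S²⁺ [Ne]3s²3p², Si²⁺ [Ne]3s², Cl²⁺ [Ne]3s²3p³.
Approximate IE_3 values (kJ/mol): S 3357, Si 3232, Be 14849, Cl 3822.
So the third ionization energies run Si < S < Cl < Be.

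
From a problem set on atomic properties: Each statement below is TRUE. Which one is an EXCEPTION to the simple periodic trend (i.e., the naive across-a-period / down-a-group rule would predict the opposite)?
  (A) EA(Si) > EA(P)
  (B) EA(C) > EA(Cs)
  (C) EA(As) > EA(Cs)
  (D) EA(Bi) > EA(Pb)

(A)

The general trend: electron affinity increases across a period and decreases down a group.
(A) Si (period 3, group 14) vs P (period 3, group 15): the stated order contradicts the simple trend.
(B) C (period 2, group 14) vs Cs (period 6, group 1): the stated order agrees with the simple trend.
(C) As (period 4, group 15) vs Cs (period 6, group 1): the stated order agrees with the simple trend.
(D) Bi (period 6, group 15) vs Pb (period 6, group 14): the stated order agrees with the simple trend.
The exception is (A): adding an electron to P's half-filled 3p³ is unfavourable, so Si (3p²) has the more exothermic EA.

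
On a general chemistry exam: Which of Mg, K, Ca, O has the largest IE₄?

Mg

The fourth ionization energy removes an electron from the +3 ion. For each element: Mg³⁺ is already 1 electron into the core; K³⁺ is already 2 electrons into the core; Ca³⁺ is already 1 electron into the core; O³⁺ still has 3 valence electrons.
Usually core removal costs more than valence removal, but here the competition is close: a tightly held n=2 valence electron can cost more to remove than an n=3 core electron, so the actual values have to decide it.
Tabulated IE_4 (kJ/mol): Mg 10543, K 5877, Ca 6491, O 7469.
So the fourth ionization energies run K < Ca < O < Mg.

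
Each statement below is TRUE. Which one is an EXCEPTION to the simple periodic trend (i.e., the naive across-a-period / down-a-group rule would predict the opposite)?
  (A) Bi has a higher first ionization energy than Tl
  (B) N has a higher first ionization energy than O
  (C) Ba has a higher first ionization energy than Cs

(B)

The general trend: first ionization energy increases across a period and decreases down a group.
(A) Bi (period 6, group 15) vs Tl (period 6, group 13): the stated order agrees with the simple trend.
(B) N (period 2, group 15) vs O (period 2, group 16): the stated order contradicts the simple trend.
(C) Ba (period 6, group 2) vs Cs (period 6, group 1): the stated order agrees with the simple trend.
The exception is (B): pairing an electron in O's 2p⁴ costs repulsion energy, so O ionizes more easily than half-filled N (2p³).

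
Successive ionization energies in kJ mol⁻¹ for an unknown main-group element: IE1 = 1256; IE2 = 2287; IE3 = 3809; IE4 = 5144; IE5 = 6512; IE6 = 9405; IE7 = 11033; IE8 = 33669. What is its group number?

Look for the largest jump between consecutive ionization energies: IE8/IE7 ≈ 3.1, far larger than any earlier ratio.
That jump marks the point where a core electron is being removed. So the atom has 7 valence electrons.
A main-group element with 7 valence electrons is in group 17.

Group 17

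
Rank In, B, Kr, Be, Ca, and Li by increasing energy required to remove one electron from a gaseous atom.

Li < In < Ca < B < Be < Kr

Li is in period 2, group 1; Be is in period 2, group 2; B is in period 2, group 13; Ca is in period 4, group 2; Kr is in period 4, group 18; In is in period 5, group 13.
IE₁ increases left→right with effective nuclear charge and decreases top→bottom as the valence shell moves farther out.
Here both period and group differ, so the two effects have to be weighed against each other.
In > Li: period and group pull opposite ways; the across-period shift dominates (558 vs 520 kJ/mol).
Ca > In: the two effects oppose for this pair; the down-group effect wins (590 vs 558 kJ/mol).
B > Ca: both effects reinforce here, so B is clearly the higher of the two.
Be > B: this pair runs against the simple trend — see the exception note.
Kr > Be: period and group pull opposite ways; the across-period shift dominates (1351 vs 900 kJ/mol).
Note the exception: Be has a higher first ionization energy than B, contrary to the simple trend — removing B's lone 2p electron is easier than breaking Be's filled 2s².
Tabulated first ionization energy (kJ/mol): Li 520, Be 900, B 801, Ca 590, Kr 1351, In 558.
So from lowest to highest: Li < In < Ca < B < Be < Kr.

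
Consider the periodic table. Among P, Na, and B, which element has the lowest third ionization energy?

After 2 electrons have been removed, what remains? P²⁺ still has 3 valence electrons; Na²⁺ is already 1 electron into the core; B²⁺ still has 1 valence electron.
Core electrons are held far more tightly than valence electrons, so Na tops the IE_3 order.
Valence configurations: P²⁺ [Ne]3s²3p¹, B²⁺ [He]2s¹.
Approximate IE_3 values (kJ/mol): P 2914, Na 6910, B 3660.
Overall IE_3 order: P < B < Na.

P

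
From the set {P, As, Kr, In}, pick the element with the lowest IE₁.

In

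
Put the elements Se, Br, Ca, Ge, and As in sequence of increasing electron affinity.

Ca is in period 4, group 2; Ge is in period 4, group 14; As is in period 4, group 15; Se is in period 4, group 16; Br is in period 4, group 17.
Adding an electron releases more energy for atoms nearer the top right (short of the noble gases).
All lie in period 4; the across-period trend (electron affinity increases left to right) applies, with the exception below.
Note the exception: Ge has a higher electron affinity than As, contrary to the simple trend — adding an electron to As's half-filled 4p³ is unfavourable, so Ge (4p²) has the more exothermic EA.
Tabulated electron affinity (kJ/mol): Ca 2, Ge 119, As 78, Se 195, Br 325.
So from lowest to highest: Ca < As < Ge < Se < Br.

Ca < As < Ge < Se < Br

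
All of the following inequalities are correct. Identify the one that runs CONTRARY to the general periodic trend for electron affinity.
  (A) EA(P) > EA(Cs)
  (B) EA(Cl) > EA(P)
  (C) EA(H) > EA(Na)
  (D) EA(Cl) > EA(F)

(D)

The general trend: electron affinity increases across a period and decreases down a group.
(A) P (period 3, group 15) vs Cs (period 6, group 1): the stated order agrees with the simple trend.
(B) Cl (period 3, group 17) vs P (period 3, group 15): the stated order agrees with the simple trend.
(C) H (period 1, group 1) vs Na (period 3, group 1): the stated order agrees with the simple trend.
(D) Cl (period 3, group 17) vs F (period 2, group 17): the stated order contradicts the simple trend.
The exception is (D): F's small 2p subshell makes the incoming electron feel strong e⁻–e⁻ repulsion, so Cl actually releases more energy on gaining an electron.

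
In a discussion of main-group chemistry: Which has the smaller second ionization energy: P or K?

IE_2 is the cost of taking one more electron from the +1 cation: P⁺ still has 4 valence electrons; K⁺ is the bare [Ar] core.
Breaking into a closed-shell core is much more expensive than removing a leftover valence electron — K has the largest IE_2 here.
Approximate IE_2 values (kJ/mol): P 1907, K 3052.
So the second ionization energies run P < K.

P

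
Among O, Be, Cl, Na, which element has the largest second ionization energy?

Na

The second ionization energy removes an electron from the +1 ion. For each element: O⁺ still has 5 valence electrons; Be⁺ still has 1 valence electron; Cl⁺ still has 6 valence electrons; Na⁺ is the bare [Ne] core.
Pulling an electron out of a noble-gas core costs far more than removing a remaining valence electron, so Na sits at the high end of IE_2.
Valence configurations: O⁺ [He]2s²2p³, Be⁺ [He]2s¹, Cl⁺ [Ne]3s²3p⁴.
The numbers (kJ/mol): O 3388, Be 1757, Cl 2298, Na 4562.
Hence IE_2: Be < Cl < O < Na.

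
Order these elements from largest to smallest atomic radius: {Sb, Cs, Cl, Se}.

Cs > Sb > Se > Cl

Cl is in period 3, group 17; Se is in period 4, group 16; Sb is in period 5, group 15; Cs is in period 6, group 1.
Atomic radius shrinks across a period as nuclear charge pulls the same shell inward, and grows down a group as new shells are added.
Neither a single period nor a single group — weigh both effects.
Se > Cl: relative to Cl, both the across-period and down-group shifts push Se's atomic radius up.
Sb > Se: both effects reinforce here, so Sb is clearly the larger of the two.
Cs > Sb: relative to Sb, both the across-period and down-group shifts push Cs's atomic radius up.
Approximate values (pm): Cl 99, Se 116, Sb 140, Cs 232.
So from largest to smallest: Cs > Sb > Se > Cl.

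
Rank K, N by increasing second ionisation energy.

Consider each +1 ion: K⁺ is the bare [Ar] core; N⁺ still has 4 valence electrons.
Core electrons are held far more tightly than valence electrons, so K tops the IE_2 order.
The numbers (kJ/mol): K 3052, N 2856.
So the second ionization energies run N < K.

N < K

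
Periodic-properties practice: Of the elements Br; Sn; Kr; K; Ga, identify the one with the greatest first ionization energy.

Kr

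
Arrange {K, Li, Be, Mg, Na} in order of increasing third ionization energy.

K < Na < Mg < Li < Be

Consider each +2 ion: K²⁺ is already 1 electron into the core; Li²⁺ is already 1 electron into the core; Be²⁺ is the bare [He] core; Mg²⁺ is the bare [Ne] core; Na²⁺ is already 1 electron into the core.
All of these are removing an electron from a noble-gas core or deeper; the smaller core (lower principal quantum number) is held far more tightly, and within a period the higher nuclear charge binds the same core more tightly.
The numbers (kJ/mol): K 4420, Li 11815, Be 14849, Mg 7733, Na 6910.
Putting it together, IE_3: K < Na < Mg < Li < Be.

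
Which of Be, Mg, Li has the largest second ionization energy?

Consider each +1 ion: Be⁺ still has 1 valence electron; Mg⁺ still has 1 valence electron; Li⁺ is the bare [He] core.
Breaking into a closed-shell core is much more expensive than removing a leftover valence electron — Li has the largest IE_2 here.
Valence configurations: Be⁺ [He]2s¹, Mg⁺ [Ne]3s¹.
The numbers (kJ/mol): Be 1757, Mg 1451, Li 7298.
So the second ionization energies run Mg < Be < Li.

Li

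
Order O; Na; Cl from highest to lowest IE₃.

After 2 electrons have been removed, what remains? O²⁺ still has 4 valence electrons; Na²⁺ is already 1 electron into the core; Cl²⁺ still has 5 valence electrons.
Pulling an electron out of a noble-gas core costs far more than removing a remaining valence electron, so Na sits at the high end of IE_3.
Valence configurations: O²⁺ [He]2s²2p², Cl²⁺ [Ne]3s²3p³.
Tabulated IE_3 (kJ/mol): O 5300, Na 6910, Cl 3822.
So the third ionization energies run Cl < O < Na.

Na, O, Cl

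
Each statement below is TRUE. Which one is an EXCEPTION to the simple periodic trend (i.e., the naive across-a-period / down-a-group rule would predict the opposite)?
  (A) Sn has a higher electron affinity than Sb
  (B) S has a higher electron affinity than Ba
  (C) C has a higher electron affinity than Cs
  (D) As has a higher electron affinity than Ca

(A)

The general trend: electron affinity increases across a period and decreases down a group.
(A) Sn (period 5, group 14) vs Sb (period 5, group 15): the stated order contradicts the simple trend.
(B) S (period 3, group 16) vs Ba (period 6, group 2): the stated order agrees with the simple trend.
(C) C (period 2, group 14) vs Cs (period 6, group 1): the stated order agrees with the simple trend.
(D) As (period 4, group 15) vs Ca (period 4, group 2): the stated order agrees with the simple trend.
The exception is (A): adding an electron to Sb's half-filled 5p³ is unfavourable, so Sn has the more exothermic EA.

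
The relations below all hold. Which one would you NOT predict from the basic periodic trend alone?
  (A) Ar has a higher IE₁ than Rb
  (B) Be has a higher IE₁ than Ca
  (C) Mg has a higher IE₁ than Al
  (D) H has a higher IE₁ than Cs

(C)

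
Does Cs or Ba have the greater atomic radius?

Cs

Cs is in period 6, group 1; Ba is in period 6, group 2.
Radius decreases left→right (rising Z_eff, same n) and increases top→bottom (higher n).
All lie in period 6, so atomic radius increases right to left.
So Cs has the greater atomic radius (Cs > Ba).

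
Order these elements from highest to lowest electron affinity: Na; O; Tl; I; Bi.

Atoms with high Z_eff and room in the valence shell (especially the halogens) have the most exothermic electron affinities.
Here both period and group differ, so the two effects have to be weighed against each other.
Na > Tl: period and group pull opposite ways; the down-group shift dominates (53 vs 19 kJ/mol).
Bi > Na: period and group pull opposite ways; the across-period shift dominates (91 vs 53 kJ/mol).
O > Bi: both effects reinforce here, so O is clearly the higher of the two.
I > O: period and group pull opposite ways; the across-period shift dominates (295 vs 141 kJ/mol).
For reference (kJ/mol): O 141, Na 53, I 295, Tl 19, Bi 91.
So from highest to lowest: I > O > Bi > Na > Tl.

I, O, Bi, Na, Tl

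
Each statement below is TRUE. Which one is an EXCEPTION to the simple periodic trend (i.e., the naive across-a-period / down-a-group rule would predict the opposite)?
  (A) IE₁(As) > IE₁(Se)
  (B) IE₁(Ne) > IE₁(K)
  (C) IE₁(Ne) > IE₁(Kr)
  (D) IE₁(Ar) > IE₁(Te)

(A)

The general trend: first ionisation energy increases across a period and decreases down a group.
(A) As (period 4, group 15) vs Se (period 4, group 16): the stated order contradicts the simple trend.
(B) Ne (period 2, group 18) vs K (period 4, group 1): the stated order agrees with the simple trend.
(C) Ne (period 2, group 18) vs Kr (period 4, group 18): the stated order agrees with the simple trend.
(D) Ar (period 3, group 18) vs Te (period 5, group 16): the stated order agrees with the simple trend.
The exception is (A): Se (4p⁴) ionizes more easily than half-filled As (4p³).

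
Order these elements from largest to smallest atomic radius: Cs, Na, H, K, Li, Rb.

Atomic radius shrinks across a period as nuclear charge pulls the same shell inward, and grows down a group as new shells are added.
All are in group 1, so atomic radius increases down the group.
So from largest to smallest: Cs > Rb > K > Na > Li > H.

Cs, Rb, K, Na, Li, H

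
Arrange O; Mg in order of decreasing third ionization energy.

Mg, O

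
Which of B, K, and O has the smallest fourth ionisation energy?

Consider each +3 ion: B³⁺ is the bare [He] core; K³⁺ is already 2 electrons into the core; O³⁺ still has 3 valence electrons.
Usually core removal costs more than valence removal, but here the competition is close: a tightly held n=2 valence electron can cost more to remove than an n=3 core electron, so the actual values have to decide it.
The numbers (kJ/mol): B 25026, K 5877, O 7469.
Hence IE_4: K < O < B.

K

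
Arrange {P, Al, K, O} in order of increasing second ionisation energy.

Consider each +1 ion: P⁺ still has 4 valence electrons; Al⁺ still has 2 valence electrons; K⁺ is the bare [Ar] core; O⁺ still has 5 valence electrons.
Usually core removal costs more than valence removal, but here the competition is close: a tightly held n=2 valence electron can cost more to remove than an n=3 core electron, so the actual values have to decide it.
Valence configurations: P⁺ [Ne]3s²3p², Al⁺ [Ne]3s², O⁺ [He]2s²2p³.
Approximate IE_2 values (kJ/mol): P 1907, Al 1817, K 3052, O 3388.
So the second ionization energies run Al < P < K < O.

Al, P, K, O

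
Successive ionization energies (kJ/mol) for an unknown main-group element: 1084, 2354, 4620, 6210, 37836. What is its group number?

Look for the largest jump between consecutive ionization energies: IE5/IE4 ≈ 6.1, far larger than any earlier ratio.
That jump marks the point where a core electron is being removed. So the atom has 4 valence electrons.
A main-group element with 4 valence electrons is in group 14.

Group 14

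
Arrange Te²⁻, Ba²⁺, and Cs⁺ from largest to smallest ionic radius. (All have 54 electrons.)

Te²⁻ > Cs⁺ > Ba²⁺

All of these have 54 electrons, so size is governed by nuclear charge alone: the more protons, the stronger the pull on the same electron cloud, and the smaller the ion.
Nuclear charges: Ba²⁺ (Z=56), Cs⁺ (Z=55), Te²⁻ (Z=52).
Largest to smallest: Te²⁻ > Cs⁺ > Ba²⁺.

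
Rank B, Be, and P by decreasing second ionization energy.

B > P > Be

Consider each +1 ion: B⁺ still has 2 valence electrons; Be⁺ still has 1 valence electron; P⁺ still has 4 valence electrons.
All are still removing valence electrons, so compare the +1 ions as you would atoms: IE_2 generally rises across a period (higher Z_eff) and falls down a group (larger shell), subject to the usual subshell exceptions.
Valence configurations: B⁺ [He]2s², Be⁺ [He]2s¹, P⁺ [Ne]3s²3p².
Approximate IE_2 values (kJ/mol): B 2427, Be 1757, P 1907.
Putting it together, IE_2: Be < P < B.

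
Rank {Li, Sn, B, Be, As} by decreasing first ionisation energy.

As > Be > B > Sn > Li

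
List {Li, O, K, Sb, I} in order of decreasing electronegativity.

O, I, Sb, Li, K

Li is in period 2, group 1; O is in period 2, group 16; K is in period 4, group 1; Sb is in period 5, group 15; I is in period 5, group 17.
EN rises left→right (higher Z_eff, smaller atoms) and falls top→bottom (larger, more shielded atoms).
These span different periods and groups, so the two trends combine.
Li > K: they share group 1; the group trend gives Li the larger value.
Sb > Li: period and group pull opposite ways; the across-period shift dominates (2.05 vs 0.98).
I > Sb: both are in period 5; the period trend gives I the larger value.
O > I: the two effects oppose for this pair; the down-group effect wins (3.44 vs 2.66).
For reference (Pauling): Li 0.98, O 3.44, K 0.82, Sb 2.05, I 2.66.
So from highest to lowest: O > I > Sb > Li > K.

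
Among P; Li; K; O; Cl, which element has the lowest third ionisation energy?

P

The third ionization energy removes an electron from the +2 ion. For each element: P²⁺ still has 3 valence electrons; Li²⁺ is already 1 electron into the core; K²⁺ is already 1 electron into the core; O²⁺ still has 4 valence electrons; Cl²⁺ still has 5 valence electrons.
Usually core removal costs more than valence removal, but here the competition is close: a tightly held n=2 valence electron can cost more to remove than an n=3 core electron, so the actual values have to decide it.
Valence configurations: P²⁺ [Ne]3s²3p¹, O²⁺ [He]2s²2p², Cl²⁺ [Ne]3s²3p³.
Approximate IE_3 values (kJ/mol): P 2914, Li 11815, K 4420, O 5300, Cl 3822.
Putting it together, IE_3: P < Cl < K < O < Li.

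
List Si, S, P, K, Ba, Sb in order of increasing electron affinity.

Ba, K, P, Sb, Si, S

Si is in period 3, group 14; P is in period 3, group 15; S is in period 3, group 16; K is in period 4, group 1; Sb is in period 5, group 15; Ba is in period 6, group 2.
EA tends to increase across a period and decrease down a group, though the pattern is less regular than for IE or radius.
These span different periods and groups, so the two trends combine.
K > Ba: period and group pull opposite ways; the down-group shift dominates (48 vs 14 kJ/mol).
P > K: relative to K, both the across-period and down-group shifts push P's electron affinity up.
Sb > P: this pair runs against the simple trend — see the exception note.
Si > Sb: the two effects oppose for this pair; the down-group effect wins (134 vs 103 kJ/mol).
S > Si: S lies to the right of Si in period 3, so the across-period effect alone puts S higher.
Note the exception: Sb has a higher electron affinity than P, contrary to the simple trend — both are half-filled np³, but the pairing/repulsion penalty for the added electron shrinks as the p orbitals become larger and more diffuse down the group, and for Sb that outweighs the weaker nuclear attraction.
Note the exception: Si has a higher electron affinity than P, contrary to the simple trend — adding an electron to P's half-filled 3p³ is unfavourable, so Si (3p²) has the more exothermic EA.
Approximate values (kJ/mol): Si 134, P 72, S 200, K 48, Sb 103, Ba 14.
So from lowest to highest: Ba < K < P < Sb < Si < S.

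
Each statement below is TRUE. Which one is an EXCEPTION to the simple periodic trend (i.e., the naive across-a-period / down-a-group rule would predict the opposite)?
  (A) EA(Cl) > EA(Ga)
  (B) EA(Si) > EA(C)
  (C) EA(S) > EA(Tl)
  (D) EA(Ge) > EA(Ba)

(B)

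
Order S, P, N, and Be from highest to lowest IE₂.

After 1 electron has been removed, what remains? S⁺ still has 5 valence electrons; P⁺ still has 4 valence electrons; N⁺ still has 4 valence electrons; Be⁺ still has 1 valence electron.
All are still removing valence electrons, so compare the +1 ions as you would atoms: IE_2 generally rises across a period (higher Z_eff) and falls down a group (larger shell), subject to the usual subshell exceptions.
Valence configurations: S⁺ [Ne]3s²3p³, P⁺ [Ne]3s²3p², N⁺ [He]2s²2p², Be⁺ [He]2s¹.
The numbers (kJ/mol): S 2252, P 1907, N 2856, Be 1757.
So the second ionization energies run Be < P < S < N.

N > S > P > Be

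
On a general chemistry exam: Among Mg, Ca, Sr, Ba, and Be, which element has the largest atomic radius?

Ba

Be is in period 2, group 2; Mg is in period 3, group 2; Ca is in period 4, group 2; Sr is in period 5, group 2; Ba is in period 6, group 2.
Across a period the added protons contract the valence shell; down a group each new principal shell makes the atom larger.
All are in group 2, so atomic radius increases down the group.
The largest atomic radius among these belongs to Ba.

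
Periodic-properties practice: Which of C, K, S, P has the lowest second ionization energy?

P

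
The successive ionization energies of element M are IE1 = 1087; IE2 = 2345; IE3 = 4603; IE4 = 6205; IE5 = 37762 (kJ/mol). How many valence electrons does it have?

Look for the largest jump between consecutive ionization energies: IE5/IE4 ≈ 6.1, far larger than any earlier ratio.
That jump marks the point where a core electron is being removed. So the atom has 4 valence electrons.

4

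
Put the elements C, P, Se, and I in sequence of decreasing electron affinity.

I, Se, C, P

C is in period 2, group 14; P is in period 3, group 15; Se is in period 4, group 16; I is in period 5, group 17.
Electron affinity generally becomes more exothermic across a period toward the halogens and less exothermic down a group.
These sit on a diagonal, where the across-period and down-group effects partly cancel.
C > P: period and group pull opposite ways; the down-group shift dominates (122 vs 72 kJ/mol).
Se > C: period and group pull opposite ways; the across-period shift dominates (195 vs 122 kJ/mol).
I > Se: the two effects oppose for this pair; the across-period effect wins (295 vs 195 kJ/mol).
For reference (kJ/mol): C 122, P 72, Se 195, I 295.
So from highest to lowest: I > Se > C > P.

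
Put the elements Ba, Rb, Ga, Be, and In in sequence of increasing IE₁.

Removing the outermost electron gets harder across a period and easier down a group.
Here both period and group differ, so the two effects have to be weighed against each other.
Ba > Rb: the two effects oppose for this pair; the across-period effect wins (503 vs 403 kJ/mol).
In > Ba: relative to Ba, both the across-period and down-group shifts push In's first ionization energy up.
Ga > In: they share group 13; the group trend gives Ga the larger value.
Be > Ga: the two effects oppose for this pair; the down-group effect wins (900 vs 579 kJ/mol).
Approximate values (kJ/mol): Be 900, Ga 579, Rb 403, In 558, Ba 503.
So from lowest to highest: Rb < Ba < In < Ga < Be.

Rb < Ba < In < Ga < Be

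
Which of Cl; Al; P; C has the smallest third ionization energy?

The third ionization energy removes an electron from the +2 ion. For each element: Cl²⁺ still has 5 valence electrons; Al²⁺ still has 1 valence electron; P²⁺ still has 3 valence electrons; C²⁺ still has 2 valence electrons.
All are still removing valence electrons, so compare the +2 ions as you would atoms: IE_3 generally rises across a period (higher Z_eff) and falls down a group (larger shell), subject to the usual subshell exceptions.
Valence configurations: Cl²⁺ [Ne]3s²3p³, Al²⁺ [Ne]3s¹, P²⁺ [Ne]3s²3p¹, C²⁺ [He]2s².
Tabulated IE_3 (kJ/mol): Cl 3822, Al 2745, P 2914, C 4620.
Hence IE_3: Al < P < Cl < C.

Al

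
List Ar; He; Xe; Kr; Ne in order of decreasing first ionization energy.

He, Ne, Ar, Kr, Xe

He is in period 1, group 18; Ne is in period 2, group 18; Ar is in period 3, group 18; Kr is in period 4, group 18; Xe is in period 5, group 18.
Removing the outermost electron gets harder across a period and easier down a group.
All are in group 18, so first ionization energy increases up the group.
So from highest to lowest: He > Ne > Ar > Kr > Xe.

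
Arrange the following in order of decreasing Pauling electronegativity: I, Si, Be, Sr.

Be is in period 2, group 2; Si is in period 3, group 14; Sr is in period 5, group 2; I is in period 5, group 17.
Electronegativity increases across a period and decreases down a group, tracking effective nuclear charge and atomic size.
These span different periods and groups, so the two trends combine.
Be > Sr: Be sits above Sr in group 2, so the down-group effect alone puts Be higher.
Si > Be: period and group pull opposite ways; the across-period shift dominates (1.90 vs 1.57).
I > Si: period and group pull opposite ways; the across-period shift dominates (2.66 vs 1.90).
Tabulated electronegativity (Pauling): Be 1.57, Si 1.90, Sr 0.95, I 2.66.
So from highest to lowest: I > Si > Be > Sr.

I > Si > Be > Sr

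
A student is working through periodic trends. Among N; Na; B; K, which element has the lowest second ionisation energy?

B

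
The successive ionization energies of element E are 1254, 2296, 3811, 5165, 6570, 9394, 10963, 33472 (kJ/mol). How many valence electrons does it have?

7

Look for the largest jump between consecutive ionization energies: IE8/IE7 ≈ 3.1, far larger than any earlier ratio.
That jump marks the point where a core electron is being removed. So the atom has 7 valence electrons.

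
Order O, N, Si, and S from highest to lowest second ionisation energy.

Consider each +1 ion: O⁺ still has 5 valence electrons; N⁺ still has 4 valence electrons; Si⁺ still has 3 valence electrons; S⁺ still has 5 valence electrons.
All are still removing valence electrons, so compare the +1 ions as you would atoms: IE_2 generally rises across a period (higher Z_eff) and falls down a group (larger shell), subject to the usual subshell exceptions.
Valence configurations: O⁺ [He]2s²2p³, N⁺ [He]2s²2p², Si⁺ [Ne]3s²3p¹, S⁺ [Ne]3s²3p³.
Tabulated IE_2 (kJ/mol): O 3388, N 2856, Si 1577, S 2252.
Overall IE_2 order: Si < S < N < O.

O, N, S, Si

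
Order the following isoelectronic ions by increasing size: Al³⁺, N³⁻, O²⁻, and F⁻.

All of these have 10 electrons, so size is governed by nuclear charge alone: the more protons, the stronger the pull on the same electron cloud, and the smaller the ion.
Nuclear charges: Al³⁺ (Z=13), F⁻ (Z=9), O²⁻ (Z=8), N³⁻ (Z=7).
Smallest to largest: Al³⁺ < F⁻ < O²⁻ < N³⁻.

Al³⁺ < F⁻ < O²⁻ < N³⁻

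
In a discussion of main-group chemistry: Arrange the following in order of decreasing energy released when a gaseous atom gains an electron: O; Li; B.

O > Li > B

EA tends to increase across a period and decrease down a group, though the pattern is less regular than for IE or radius.
All lie in period 2; the across-period trend (electron affinity increases left to right) applies, with the exception below.
Note the exception: Li has a higher electron affinity than B, contrary to the simple trend — B's ns²np¹ configuration gives only a small electron affinity — the sparsely filled np subshell binds an added electron weakly.
For reference (kJ/mol): Li 60, B 27, O 141.
So from highest to lowest: O > Li > B.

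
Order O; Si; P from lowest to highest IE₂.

Si < P < O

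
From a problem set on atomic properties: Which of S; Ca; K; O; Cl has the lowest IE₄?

S

Consider each +3 ion: S³⁺ still has 3 valence electrons; Ca³⁺ is already 1 electron into the core; K³⁺ is already 2 electrons into the core; O³⁺ still has 3 valence electrons; Cl³⁺ still has 4 valence electrons.
Usually core removal costs more than valence removal, but here the competition is close: a tightly held n=2 valence electron can cost more to remove than an n=3 core electron, so the actual values have to decide it.
Valence configurations: S³⁺ [Ne]3s²3p¹, O³⁺ [He]2s²2p¹, Cl³⁺ [Ne]3s²3p².
Tabulated IE_4 (kJ/mol): S 4556, Ca 6491, K 5877, O 7469, Cl 5159.
Putting it together, IE_4: S < Cl < K < Ca < O.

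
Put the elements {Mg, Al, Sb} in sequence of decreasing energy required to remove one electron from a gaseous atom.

Mg is in period 3, group 2; Al is in period 3, group 13; Sb is in period 5, group 15.
IE₁ increases left→right with effective nuclear charge and decreases top→bottom as the valence shell moves farther out.
Here both period and group differ, so the two effects have to be weighed against each other.
Mg > Al: this pair runs against the simple trend — see the exception note.
Sb > Mg: period and group pull opposite ways; the across-period shift dominates (831 vs 738 kJ/mol).
Note the exception: Mg has a higher first ionization energy than Al, contrary to the simple trend — Al's single 3p electron is easier to remove than one from Mg's filled 3s².
Tabulated first ionization energy (kJ/mol): Mg 738, Al 578, Sb 831.
So from highest to lowest: Sb > Mg > Al.

Sb, Mg, Al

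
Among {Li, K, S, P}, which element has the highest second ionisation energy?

Li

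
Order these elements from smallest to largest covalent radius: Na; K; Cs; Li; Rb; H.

H is in period 1, group 1; Li is in period 2, group 1; Na is in period 3, group 1; K is in period 4, group 1; Rb is in period 5, group 1; Cs is in period 6, group 1.
Moving right in a period, electrons are added to the same shell under a stronger nuclear pull, so atoms get smaller; moving down, a new shell is opened and atoms get larger.
All are in group 1, so atomic radius increases down the group.
So from smallest to largest: H < Li < Na < K < Rb < Cs.

H, Li, Na, K, Rb, Cs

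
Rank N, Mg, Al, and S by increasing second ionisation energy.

IE_2 is the cost of taking one more electron from the +1 cation: N⁺ still has 4 valence electrons; Mg⁺ still has 1 valence electron; Al⁺ still has 2 valence electrons; S⁺ still has 5 valence electrons.
All are still removing valence electrons, so compare the +1 ions as you would atoms: IE_2 generally rises across a period (higher Z_eff) and falls down a group (larger shell), subject to the usual subshell exceptions.
Valence configurations: N⁺ [He]2s²2p², Mg⁺ [Ne]3s¹, Al⁺ [Ne]3s², S⁺ [Ne]3s²3p³.
Approximate IE_2 values (kJ/mol): N 2856, Mg 1451, Al 1817, S 2252.
Hence IE_2: Mg < Al < S < N.

Mg < Al < S < N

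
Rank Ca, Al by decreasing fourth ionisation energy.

The fourth ionization energy removes an electron from the +3 ion. For each element: Ca³⁺ is already 1 electron into the core; Al³⁺ is the bare [Ne] core.
All of these are removing an electron from a noble-gas core or deeper; the smaller core (lower principal quantum number) is held far more tightly, and within a period the higher nuclear charge binds the same core more tightly.
Approximate IE_4 values (kJ/mol): Ca 6491, Al 11577.
So the fourth ionization energies run Ca < Al.

Al > Ca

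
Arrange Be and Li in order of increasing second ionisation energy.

Be < Li

The second ionization energy removes an electron from the +1 ion. For each element: Be⁺ still has 1 valence electron; Li⁺ is the bare [He] core.
Breaking into a closed-shell core is much more expensive than removing a leftover valence electron — Li has the largest IE_2 here.
Tabulated IE_2 (kJ/mol): Be 1757, Li 7298.
So the second ionization energies run Be < Li.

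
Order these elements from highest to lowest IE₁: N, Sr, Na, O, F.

F > N > O > Sr > Na

N is in period 2, group 15; O is in period 2, group 16; F is in period 2, group 17; Na is in period 3, group 1; Sr is in period 5, group 2.
Removing the outermost electron gets harder across a period and easier down a group.
Here both period and group differ, so the two effects have to be weighed against each other.
Sr > Na: the two effects oppose for this pair; the across-period effect wins (550 vs 496 kJ/mol).
O > Sr: both effects reinforce here, so O is clearly the higher of the two.
N > O: this pair runs against the simple trend — see the exception note.
F > N: both are in period 2; the period trend gives F the larger value.
Note the exception: N has a higher first ionization energy than O, contrary to the simple trend — pairing an electron in O's 2p⁴ costs repulsion energy, so O ionizes more easily than half-filled N (2p³).
Approximate values (kJ/mol): N 1402, O 1314, F 1681, Na 496, Sr 550.
So from highest to lowest: F > N > O > Sr > Na.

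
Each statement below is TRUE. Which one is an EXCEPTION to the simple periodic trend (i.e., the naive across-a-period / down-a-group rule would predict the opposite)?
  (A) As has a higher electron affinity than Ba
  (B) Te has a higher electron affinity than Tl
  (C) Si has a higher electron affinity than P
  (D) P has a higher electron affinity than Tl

The general trend: electron affinity increases across a period and decreases down a group.
(A) As (period 4, group 15) vs Ba (period 6, group 2): the stated order agrees with the simple trend.
(B) Te (period 5, group 16) vs Tl (period 6, group 13): the stated order agrees with the simple trend.
(C) Si (period 3, group 14) vs P (period 3, group 15): the stated order contradicts the simple trend.
(D) P (period 3, group 15) vs Tl (period 6, group 13): the stated order agrees with the simple trend.
The exception is (C): adding an electron to P's half-filled 3p³ is unfavourable, so Si (3p²) has the more exothermic EA.

(C)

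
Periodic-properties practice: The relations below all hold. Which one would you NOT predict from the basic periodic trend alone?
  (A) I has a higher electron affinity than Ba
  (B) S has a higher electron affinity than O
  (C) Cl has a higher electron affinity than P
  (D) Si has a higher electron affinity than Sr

(B)

The general trend: electron affinity increases across a period and decreases down a group.
(A) I (period 5, group 17) vs Ba (period 6, group 2): the stated order agrees with the simple trend.
(B) S (period 3, group 16) vs O (period 2, group 16): the stated order contradicts the simple trend.
(C) Cl (period 3, group 17) vs P (period 3, group 15): the stated order agrees with the simple trend.
(D) Si (period 3, group 14) vs Sr (period 5, group 2): the stated order agrees with the simple trend.
The exception is (B): the compact 2p subshell of O repels the added electron more than S's larger 3p does.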